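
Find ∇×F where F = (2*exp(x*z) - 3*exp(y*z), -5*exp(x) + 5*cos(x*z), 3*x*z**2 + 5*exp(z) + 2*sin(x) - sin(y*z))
(5*x*sin(x*z) - z*cos(y*z), 2*x*exp(x*z) - 3*y*exp(y*z) - 3*z**2 - 2*cos(x), 3*z*exp(y*z) - 5*z*sin(x*z) - 5*exp(x))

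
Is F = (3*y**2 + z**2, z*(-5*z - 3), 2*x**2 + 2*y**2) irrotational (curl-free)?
No, ∇×F = (4*y + 10*z + 3, -4*x + 2*z, -6*y)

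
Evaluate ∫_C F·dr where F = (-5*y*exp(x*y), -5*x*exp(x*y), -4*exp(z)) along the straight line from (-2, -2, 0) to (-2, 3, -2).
-4*exp(-2) - 5*exp(-6) + 4 + 5*exp(4)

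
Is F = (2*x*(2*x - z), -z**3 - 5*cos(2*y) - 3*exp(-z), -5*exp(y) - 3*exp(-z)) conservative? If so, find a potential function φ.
No, ∇×F = (3*z**2 - 5*exp(y) - 3*exp(-z), -2*x, 0) ≠ 0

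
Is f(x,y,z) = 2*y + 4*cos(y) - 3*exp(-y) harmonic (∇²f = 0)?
No, ∇²f = -4*cos(y) - 3*exp(-y)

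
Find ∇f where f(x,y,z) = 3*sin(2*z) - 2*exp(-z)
(0, 0, 6*cos(2*z) + 2*exp(-z))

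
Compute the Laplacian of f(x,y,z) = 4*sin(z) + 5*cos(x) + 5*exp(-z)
-4*sin(z) - 5*cos(x) + 5*exp(-z)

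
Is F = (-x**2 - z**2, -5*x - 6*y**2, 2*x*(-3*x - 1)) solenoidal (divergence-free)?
No, ∇·F = -2*x - 12*y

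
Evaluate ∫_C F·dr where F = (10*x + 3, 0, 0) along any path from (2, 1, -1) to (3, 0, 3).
28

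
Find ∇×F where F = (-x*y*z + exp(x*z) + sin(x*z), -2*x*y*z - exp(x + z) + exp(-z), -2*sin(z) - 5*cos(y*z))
(2*x*y + 5*z*sin(y*z) + exp(x + z) + exp(-z), x*(-y + exp(x*z) + cos(x*z)), x*z - 2*y*z - exp(x + z))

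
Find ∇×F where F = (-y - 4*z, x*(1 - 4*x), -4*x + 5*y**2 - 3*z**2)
(10*y, 0, 2 - 8*x)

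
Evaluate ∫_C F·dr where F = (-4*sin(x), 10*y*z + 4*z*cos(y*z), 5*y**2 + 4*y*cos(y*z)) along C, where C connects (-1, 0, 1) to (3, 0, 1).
4*cos(3) - 4*cos(1)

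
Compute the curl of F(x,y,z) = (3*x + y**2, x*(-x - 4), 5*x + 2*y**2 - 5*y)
(4*y - 5, -5, -2*x - 2*y - 4)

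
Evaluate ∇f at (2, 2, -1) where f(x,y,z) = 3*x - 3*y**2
(3, -12, 0)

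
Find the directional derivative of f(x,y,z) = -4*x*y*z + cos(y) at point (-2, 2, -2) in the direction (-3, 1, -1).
-sqrt(11)*(sin(2) + 80)/11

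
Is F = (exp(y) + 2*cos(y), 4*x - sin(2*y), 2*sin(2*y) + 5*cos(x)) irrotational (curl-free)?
No, ∇×F = (4*cos(2*y), 5*sin(x), -exp(y) + 2*sin(y) + 4)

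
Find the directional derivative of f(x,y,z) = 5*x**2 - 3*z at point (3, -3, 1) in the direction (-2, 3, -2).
-54*sqrt(17)/17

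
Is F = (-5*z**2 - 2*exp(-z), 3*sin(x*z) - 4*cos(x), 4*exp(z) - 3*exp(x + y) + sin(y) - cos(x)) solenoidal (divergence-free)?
No, ∇·F = 4*exp(z)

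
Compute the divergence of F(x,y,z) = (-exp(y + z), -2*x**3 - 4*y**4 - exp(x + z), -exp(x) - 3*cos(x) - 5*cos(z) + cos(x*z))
-x*sin(x*z) - 16*y**3 + 5*sin(z)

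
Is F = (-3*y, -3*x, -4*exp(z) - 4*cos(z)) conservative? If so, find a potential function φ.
Yes, F is conservative. φ = -3*x*y - 4*exp(z) - 4*sin(z)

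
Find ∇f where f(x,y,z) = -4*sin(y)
(0, -4*cos(y), 0)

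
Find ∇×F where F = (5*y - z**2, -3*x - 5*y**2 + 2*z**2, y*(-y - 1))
(-2*y - 4*z - 1, -2*z, -8)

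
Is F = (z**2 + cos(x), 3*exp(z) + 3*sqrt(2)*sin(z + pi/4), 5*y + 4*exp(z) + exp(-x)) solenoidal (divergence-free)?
No, ∇·F = 4*exp(z) - sin(x)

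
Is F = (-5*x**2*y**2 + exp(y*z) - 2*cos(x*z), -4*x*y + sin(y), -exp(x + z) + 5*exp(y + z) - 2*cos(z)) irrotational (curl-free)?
No, ∇×F = (5*exp(y + z), 2*x*sin(x*z) + y*exp(y*z) + exp(x + z), 10*x**2*y - 4*y - z*exp(y*z))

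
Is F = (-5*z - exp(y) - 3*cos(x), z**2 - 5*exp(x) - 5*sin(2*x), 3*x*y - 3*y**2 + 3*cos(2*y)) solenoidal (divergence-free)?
No, ∇·F = 3*sin(x)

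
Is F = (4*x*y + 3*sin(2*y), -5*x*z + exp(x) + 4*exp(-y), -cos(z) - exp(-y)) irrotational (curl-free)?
No, ∇×F = (5*x + exp(-y), 0, -4*x - 5*z + exp(x) - 6*cos(2*y))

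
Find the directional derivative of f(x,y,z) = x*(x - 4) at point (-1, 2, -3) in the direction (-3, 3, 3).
2*sqrt(3)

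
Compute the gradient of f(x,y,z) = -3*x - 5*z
(-3, 0, -5)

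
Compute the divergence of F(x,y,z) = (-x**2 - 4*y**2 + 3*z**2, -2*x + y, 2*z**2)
-2*x + 4*z + 1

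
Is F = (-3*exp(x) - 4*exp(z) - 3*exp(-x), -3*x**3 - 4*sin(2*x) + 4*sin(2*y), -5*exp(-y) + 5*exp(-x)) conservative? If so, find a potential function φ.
No, ∇×F = (5*exp(-y), -4*exp(z) + 5*exp(-x), -9*x**2 - 8*cos(2*x)) ≠ 0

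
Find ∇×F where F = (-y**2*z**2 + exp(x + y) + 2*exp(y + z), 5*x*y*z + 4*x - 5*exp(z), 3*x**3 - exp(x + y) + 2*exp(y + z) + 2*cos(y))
(-5*x*y + 5*exp(z) - exp(x + y) + 2*exp(y + z) - 2*sin(y), -9*x**2 - 2*y**2*z + exp(x + y) + 2*exp(y + z), 2*y*z**2 + 5*y*z - exp(x + y) - 2*exp(y + z) + 4)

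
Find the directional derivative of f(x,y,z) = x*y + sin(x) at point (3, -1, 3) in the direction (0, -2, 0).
-3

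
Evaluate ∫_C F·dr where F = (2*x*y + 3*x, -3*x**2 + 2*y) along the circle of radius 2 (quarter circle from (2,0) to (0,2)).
-70/3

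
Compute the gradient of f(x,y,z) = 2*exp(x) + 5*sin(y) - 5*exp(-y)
(2*exp(x), 5*cos(y) + 5*exp(-y), 0)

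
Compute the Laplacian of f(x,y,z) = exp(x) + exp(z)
exp(x) + exp(z)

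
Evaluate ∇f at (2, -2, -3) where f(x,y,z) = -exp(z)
(0, 0, -exp(-3))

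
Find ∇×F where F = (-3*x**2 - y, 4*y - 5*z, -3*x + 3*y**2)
(6*y + 5, 3, 1)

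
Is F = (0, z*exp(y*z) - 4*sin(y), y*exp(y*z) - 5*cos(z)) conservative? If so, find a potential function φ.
Yes, F is conservative. φ = exp(y*z) - 5*sin(z) + 4*cos(y)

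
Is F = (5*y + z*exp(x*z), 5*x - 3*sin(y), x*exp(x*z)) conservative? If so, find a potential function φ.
Yes, F is conservative. φ = 5*x*y + exp(x*z) + 3*cos(y)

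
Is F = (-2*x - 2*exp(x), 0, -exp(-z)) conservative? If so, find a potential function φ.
Yes, F is conservative. φ = -x**2 - 2*exp(x) + exp(-z)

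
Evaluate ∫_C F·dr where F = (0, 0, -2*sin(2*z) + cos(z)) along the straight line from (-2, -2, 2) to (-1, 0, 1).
sqrt(2)*cos(pi/4 + 2) - cos(4) + sin(1)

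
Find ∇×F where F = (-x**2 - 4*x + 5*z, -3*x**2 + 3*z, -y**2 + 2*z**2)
(-2*y - 3, 5, -6*x)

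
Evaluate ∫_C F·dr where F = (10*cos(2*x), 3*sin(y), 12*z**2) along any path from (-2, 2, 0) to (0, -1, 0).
5*sin(4) - 3*cos(1) + 3*cos(2)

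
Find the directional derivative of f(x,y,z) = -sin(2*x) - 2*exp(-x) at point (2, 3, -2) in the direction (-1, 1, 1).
2*sqrt(3)*(exp(2)*cos(4) - 1)*exp(-2)/3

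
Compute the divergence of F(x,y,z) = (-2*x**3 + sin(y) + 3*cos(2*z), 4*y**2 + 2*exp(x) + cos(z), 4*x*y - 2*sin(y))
-6*x**2 + 8*y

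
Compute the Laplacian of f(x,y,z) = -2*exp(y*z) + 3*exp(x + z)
-2*y**2*exp(y*z) - 2*z**2*exp(y*z) + 6*exp(x + z)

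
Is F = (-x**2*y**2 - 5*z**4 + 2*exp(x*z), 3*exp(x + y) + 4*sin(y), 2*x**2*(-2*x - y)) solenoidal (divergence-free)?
No, ∇·F = -2*x*y**2 + 2*z*exp(x*z) + 3*exp(x + y) + 4*cos(y)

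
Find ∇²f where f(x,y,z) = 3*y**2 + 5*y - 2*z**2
2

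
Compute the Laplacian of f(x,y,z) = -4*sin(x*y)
4*(x**2 + y**2)*sin(x*y)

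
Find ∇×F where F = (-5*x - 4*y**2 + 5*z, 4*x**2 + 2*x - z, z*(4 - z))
(1, 5, 8*x + 8*y + 2)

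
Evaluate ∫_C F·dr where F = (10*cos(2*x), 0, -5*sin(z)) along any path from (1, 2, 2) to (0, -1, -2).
-5*sin(2)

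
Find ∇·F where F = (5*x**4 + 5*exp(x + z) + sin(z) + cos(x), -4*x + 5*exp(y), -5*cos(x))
20*x**3 + 5*exp(y) + 5*exp(x + z) - sin(x)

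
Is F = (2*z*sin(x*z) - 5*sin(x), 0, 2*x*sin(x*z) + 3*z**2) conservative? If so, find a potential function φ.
Yes, F is conservative. φ = z**3 + 5*cos(x) - 2*cos(x*z)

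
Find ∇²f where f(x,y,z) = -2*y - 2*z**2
-4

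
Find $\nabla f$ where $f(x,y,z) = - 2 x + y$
(-2, 1, 0)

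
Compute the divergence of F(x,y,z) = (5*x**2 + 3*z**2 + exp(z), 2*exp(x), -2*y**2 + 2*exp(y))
10*x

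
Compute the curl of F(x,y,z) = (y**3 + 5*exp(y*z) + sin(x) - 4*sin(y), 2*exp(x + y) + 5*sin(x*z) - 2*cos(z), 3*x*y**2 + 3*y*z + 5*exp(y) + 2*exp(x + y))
(6*x*y - 5*x*cos(x*z) + 3*z + 5*exp(y) + 2*exp(x + y) - 2*sin(z), -3*y**2 + 5*y*exp(y*z) - 2*exp(x + y), -3*y**2 - 5*z*exp(y*z) + 5*z*cos(x*z) + 2*exp(x + y) + 4*cos(y))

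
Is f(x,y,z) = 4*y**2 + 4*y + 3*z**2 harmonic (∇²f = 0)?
No, ∇²f = 14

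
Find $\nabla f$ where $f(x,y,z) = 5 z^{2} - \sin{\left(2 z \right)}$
(0, 0, 10*z - 2*cos(2*z))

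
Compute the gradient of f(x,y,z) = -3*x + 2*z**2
(-3, 0, 4*z)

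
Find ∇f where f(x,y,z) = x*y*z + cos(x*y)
(y*(z - sin(x*y)), x*(z - sin(x*y)), x*y)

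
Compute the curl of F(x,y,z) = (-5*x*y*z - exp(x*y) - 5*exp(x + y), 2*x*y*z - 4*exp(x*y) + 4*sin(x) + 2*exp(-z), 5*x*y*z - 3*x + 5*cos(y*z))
(-2*x*y + 5*x*z - 5*z*sin(y*z) + 2*exp(-z), -5*x*y - 5*y*z + 3, 5*x*z + x*exp(x*y) + 2*y*z - 4*y*exp(x*y) + 5*exp(x + y) + 4*cos(x))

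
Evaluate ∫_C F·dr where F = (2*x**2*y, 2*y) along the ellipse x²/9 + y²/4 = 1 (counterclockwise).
-27*pi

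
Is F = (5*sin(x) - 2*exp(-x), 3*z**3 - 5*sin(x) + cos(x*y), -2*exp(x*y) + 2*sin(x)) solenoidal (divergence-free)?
No, ∇·F = -x*sin(x*y) + 5*cos(x) + 2*exp(-x)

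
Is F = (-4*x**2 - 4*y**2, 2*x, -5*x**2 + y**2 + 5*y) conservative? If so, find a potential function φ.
No, ∇×F = (2*y + 5, 10*x, 8*y + 2) ≠ 0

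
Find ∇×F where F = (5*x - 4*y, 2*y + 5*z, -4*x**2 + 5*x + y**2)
(2*y - 5, 8*x - 5, 4)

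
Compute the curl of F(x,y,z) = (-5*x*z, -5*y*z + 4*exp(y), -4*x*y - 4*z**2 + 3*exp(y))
(-4*x + 5*y + 3*exp(y), -5*x + 4*y, 0)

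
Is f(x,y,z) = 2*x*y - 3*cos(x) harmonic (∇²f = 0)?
No, ∇²f = 3*cos(x)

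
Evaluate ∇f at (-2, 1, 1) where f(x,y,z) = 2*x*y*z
(2, -4, -4)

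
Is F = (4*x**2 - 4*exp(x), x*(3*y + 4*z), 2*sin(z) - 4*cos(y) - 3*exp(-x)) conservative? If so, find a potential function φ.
No, ∇×F = (-4*x + 4*sin(y), -3*exp(-x), 3*y + 4*z) ≠ 0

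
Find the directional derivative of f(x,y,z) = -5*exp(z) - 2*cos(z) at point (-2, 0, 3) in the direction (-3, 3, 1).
sqrt(19)*(-5*exp(3) + 2*sin(3))/19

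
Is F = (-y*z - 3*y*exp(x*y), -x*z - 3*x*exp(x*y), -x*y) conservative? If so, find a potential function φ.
Yes, F is conservative. φ = -x*y*z - 3*exp(x*y)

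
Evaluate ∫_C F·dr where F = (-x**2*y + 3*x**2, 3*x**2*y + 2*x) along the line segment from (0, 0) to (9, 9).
8181/2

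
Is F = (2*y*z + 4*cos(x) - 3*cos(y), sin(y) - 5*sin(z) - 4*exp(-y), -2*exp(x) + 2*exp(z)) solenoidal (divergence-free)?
No, ∇·F = 2*exp(z) - 4*sin(x) + cos(y) + 4*exp(-y)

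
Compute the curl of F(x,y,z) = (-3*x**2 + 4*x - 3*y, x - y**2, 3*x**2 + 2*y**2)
(4*y, -6*x, 4)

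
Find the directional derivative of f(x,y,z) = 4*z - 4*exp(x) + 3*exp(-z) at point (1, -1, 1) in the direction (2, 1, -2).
-8*E/3 - 8/3 + 2*exp(-1)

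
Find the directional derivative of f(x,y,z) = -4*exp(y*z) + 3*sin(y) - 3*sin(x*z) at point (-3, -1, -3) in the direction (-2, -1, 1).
-sqrt(6)*(9*cos(9) + 3*cos(1) + 8*exp(3))/6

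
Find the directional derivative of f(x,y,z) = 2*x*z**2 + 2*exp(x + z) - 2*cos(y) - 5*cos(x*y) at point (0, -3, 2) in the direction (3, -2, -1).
2*sqrt(14)*(sin(3) + 6 + exp(2))/7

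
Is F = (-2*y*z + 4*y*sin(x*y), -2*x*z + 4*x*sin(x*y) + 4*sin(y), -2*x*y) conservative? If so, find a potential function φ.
Yes, F is conservative. φ = -2*x*y*z - 4*cos(y) - 4*cos(x*y)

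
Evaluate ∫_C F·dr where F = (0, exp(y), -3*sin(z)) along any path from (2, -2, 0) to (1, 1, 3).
-3 + 3*cos(3) - exp(-2) + E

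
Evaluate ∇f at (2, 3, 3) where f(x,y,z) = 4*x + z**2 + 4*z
(4, 0, 10)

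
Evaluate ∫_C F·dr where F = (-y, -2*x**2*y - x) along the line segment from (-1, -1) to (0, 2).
3/2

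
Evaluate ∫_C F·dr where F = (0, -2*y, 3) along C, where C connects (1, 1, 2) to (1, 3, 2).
-8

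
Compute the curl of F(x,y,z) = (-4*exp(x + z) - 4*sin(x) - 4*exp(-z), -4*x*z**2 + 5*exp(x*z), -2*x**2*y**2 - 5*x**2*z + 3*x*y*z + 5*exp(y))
(-4*x**2*y + 11*x*z - 5*x*exp(x*z) + 5*exp(y), 4*x*y**2 + 10*x*z - 3*y*z - 4*exp(x + z) + 4*exp(-z), z*(-4*z + 5*exp(x*z)))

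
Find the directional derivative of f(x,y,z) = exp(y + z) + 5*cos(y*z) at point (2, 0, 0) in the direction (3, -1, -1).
-2*sqrt(11)/11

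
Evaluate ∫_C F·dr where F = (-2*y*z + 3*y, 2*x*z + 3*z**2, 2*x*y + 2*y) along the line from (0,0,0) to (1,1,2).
53/6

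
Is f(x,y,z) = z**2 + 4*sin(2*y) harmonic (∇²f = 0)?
No, ∇²f = 2 - 16*sin(2*y)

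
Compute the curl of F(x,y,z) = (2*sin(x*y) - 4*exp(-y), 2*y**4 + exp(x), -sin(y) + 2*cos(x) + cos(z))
(-cos(y), 2*sin(x), -2*x*cos(x*y) + exp(x) - 4*exp(-y))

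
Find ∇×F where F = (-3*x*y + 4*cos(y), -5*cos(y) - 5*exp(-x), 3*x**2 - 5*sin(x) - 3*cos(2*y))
(6*sin(2*y), -6*x + 5*cos(x), 3*x + 4*sin(y) + 5*exp(-x))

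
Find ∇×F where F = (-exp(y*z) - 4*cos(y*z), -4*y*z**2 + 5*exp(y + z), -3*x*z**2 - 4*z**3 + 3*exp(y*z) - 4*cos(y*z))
(8*y*z + 3*z*exp(y*z) + 4*z*sin(y*z) - 5*exp(y + z), -y*exp(y*z) + 4*y*sin(y*z) + 3*z**2, z*(exp(y*z) - 4*sin(y*z)))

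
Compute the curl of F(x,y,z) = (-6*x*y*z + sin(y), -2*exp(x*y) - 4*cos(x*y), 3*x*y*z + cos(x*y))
(x*(3*z - sin(x*y)), y*(-6*x - 3*z + sin(x*y)), 6*x*z - 2*y*exp(x*y) + 4*y*sin(x*y) - cos(y))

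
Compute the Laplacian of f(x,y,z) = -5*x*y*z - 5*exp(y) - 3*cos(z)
-5*exp(y) + 3*cos(z)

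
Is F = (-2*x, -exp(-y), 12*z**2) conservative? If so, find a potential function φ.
Yes, F is conservative. φ = -x**2 + 4*z**3 + exp(-y)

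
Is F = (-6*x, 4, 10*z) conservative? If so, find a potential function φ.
Yes, F is conservative. φ = -3*x**2 + 4*y + 5*z**2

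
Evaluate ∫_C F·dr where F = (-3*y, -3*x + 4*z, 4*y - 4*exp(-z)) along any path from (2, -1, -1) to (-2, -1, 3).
-28 - 4*E + 4*exp(-3)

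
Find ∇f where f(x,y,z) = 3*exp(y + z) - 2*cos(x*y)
(2*y*sin(x*y), 2*x*sin(x*y) + 3*exp(y + z), 3*exp(y + z))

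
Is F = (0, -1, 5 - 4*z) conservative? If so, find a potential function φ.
Yes, F is conservative. φ = -y - 2*z**2 + 5*z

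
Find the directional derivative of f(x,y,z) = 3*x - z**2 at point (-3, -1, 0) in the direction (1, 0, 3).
3*sqrt(10)/10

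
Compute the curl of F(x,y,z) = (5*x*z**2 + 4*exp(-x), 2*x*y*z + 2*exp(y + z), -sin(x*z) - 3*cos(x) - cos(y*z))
(-2*x*y + z*sin(y*z) - 2*exp(y + z), 10*x*z + z*cos(x*z) - 3*sin(x), 2*y*z)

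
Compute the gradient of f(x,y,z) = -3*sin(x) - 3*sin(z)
(-3*cos(x), 0, -3*cos(z))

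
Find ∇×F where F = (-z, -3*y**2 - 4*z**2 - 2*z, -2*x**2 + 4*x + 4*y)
(8*z + 6, 4*x - 5, 0)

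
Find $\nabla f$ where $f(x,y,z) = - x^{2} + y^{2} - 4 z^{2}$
(-2*x, 2*y, -8*z)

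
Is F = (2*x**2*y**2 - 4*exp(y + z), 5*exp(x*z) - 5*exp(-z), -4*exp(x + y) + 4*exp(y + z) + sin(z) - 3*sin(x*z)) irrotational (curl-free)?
No, ∇×F = (((-5*x*exp(x*z) - 4*exp(x + y) + 4*exp(y + z))*exp(z) - 5)*exp(-z), 3*z*cos(x*z) + 4*exp(x + y) - 4*exp(y + z), -4*x**2*y + 5*z*exp(x*z) + 4*exp(y + z))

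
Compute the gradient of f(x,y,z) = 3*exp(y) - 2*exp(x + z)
(-2*exp(x + z), 3*exp(y), -2*exp(x + z))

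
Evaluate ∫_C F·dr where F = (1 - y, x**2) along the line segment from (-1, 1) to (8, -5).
-87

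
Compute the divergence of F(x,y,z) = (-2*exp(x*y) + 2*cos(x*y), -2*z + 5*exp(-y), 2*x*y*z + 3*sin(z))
2*x*y - 2*y*exp(x*y) - 2*y*sin(x*y) + 3*cos(z) - 5*exp(-y)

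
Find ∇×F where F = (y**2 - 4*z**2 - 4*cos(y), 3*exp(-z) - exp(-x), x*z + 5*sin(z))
(3*exp(-z), -9*z, -2*y - 4*sin(y) + exp(-x))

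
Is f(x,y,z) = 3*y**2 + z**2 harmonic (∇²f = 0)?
No, ∇²f = 8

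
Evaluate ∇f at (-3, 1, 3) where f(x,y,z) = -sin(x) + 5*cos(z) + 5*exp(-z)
(-cos(3), 0, -5*sin(3) - 5*exp(-3))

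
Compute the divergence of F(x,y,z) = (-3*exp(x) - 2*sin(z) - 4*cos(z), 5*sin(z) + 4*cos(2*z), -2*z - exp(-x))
-3*exp(x) - 2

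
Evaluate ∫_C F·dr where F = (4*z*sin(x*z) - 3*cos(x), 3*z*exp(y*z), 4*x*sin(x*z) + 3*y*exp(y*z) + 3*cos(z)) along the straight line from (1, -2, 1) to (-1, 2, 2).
-3*exp(-2) - 4*cos(2) + 4*cos(1) + 3*sin(1) + 3*sin(2) + 3*exp(4)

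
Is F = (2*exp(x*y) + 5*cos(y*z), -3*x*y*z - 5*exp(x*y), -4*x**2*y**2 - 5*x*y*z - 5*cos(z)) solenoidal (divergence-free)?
No, ∇·F = -5*x*y - 3*x*z - 5*x*exp(x*y) + 2*y*exp(x*y) + 5*sin(z)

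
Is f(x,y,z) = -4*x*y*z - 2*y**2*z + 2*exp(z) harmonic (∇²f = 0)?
No, ∇²f = -4*z + 2*exp(z)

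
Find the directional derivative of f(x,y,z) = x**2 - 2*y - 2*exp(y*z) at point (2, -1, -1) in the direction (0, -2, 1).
2*sqrt(5)*(2 - E)/5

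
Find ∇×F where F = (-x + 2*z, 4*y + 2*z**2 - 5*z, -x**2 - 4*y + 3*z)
(1 - 4*z, 2*x + 2, 0)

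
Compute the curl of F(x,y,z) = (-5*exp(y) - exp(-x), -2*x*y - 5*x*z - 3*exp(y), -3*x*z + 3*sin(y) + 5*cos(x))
(5*x + 3*cos(y), 3*z + 5*sin(x), -2*y - 5*z + 5*exp(y))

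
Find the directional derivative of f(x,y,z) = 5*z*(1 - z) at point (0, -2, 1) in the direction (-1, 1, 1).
-5*sqrt(3)/3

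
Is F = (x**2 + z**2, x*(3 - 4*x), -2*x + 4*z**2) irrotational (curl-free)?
No, ∇×F = (0, 2*z + 2, 3 - 8*x)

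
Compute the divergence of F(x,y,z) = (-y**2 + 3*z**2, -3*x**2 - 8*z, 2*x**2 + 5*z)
5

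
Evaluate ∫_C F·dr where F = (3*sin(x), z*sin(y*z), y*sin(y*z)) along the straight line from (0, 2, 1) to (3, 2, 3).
-cos(6) + cos(2) - 3*cos(3) + 3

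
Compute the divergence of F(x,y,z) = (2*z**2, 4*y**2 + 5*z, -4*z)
8*y - 4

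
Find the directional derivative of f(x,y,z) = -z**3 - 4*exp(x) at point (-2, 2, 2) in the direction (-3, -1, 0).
6*sqrt(10)*exp(-2)/5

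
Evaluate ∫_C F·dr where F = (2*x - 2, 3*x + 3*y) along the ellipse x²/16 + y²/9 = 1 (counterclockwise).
36*pi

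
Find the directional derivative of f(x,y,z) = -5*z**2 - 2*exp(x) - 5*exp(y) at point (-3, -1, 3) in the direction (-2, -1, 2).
-20 + 4*exp(-3)/3 + 5*exp(-1)/3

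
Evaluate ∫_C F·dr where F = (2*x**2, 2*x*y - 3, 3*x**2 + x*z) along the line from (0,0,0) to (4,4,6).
652/3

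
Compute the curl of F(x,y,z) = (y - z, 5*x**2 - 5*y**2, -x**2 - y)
(-1, 2*x - 1, 10*x - 1)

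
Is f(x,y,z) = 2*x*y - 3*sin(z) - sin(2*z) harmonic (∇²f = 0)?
No, ∇²f = (8*cos(z) + 3)*sin(z)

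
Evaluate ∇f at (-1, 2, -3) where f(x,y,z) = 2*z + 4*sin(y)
(0, 4*cos(2), 2)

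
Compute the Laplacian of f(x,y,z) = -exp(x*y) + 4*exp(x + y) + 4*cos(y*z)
-x**2*exp(x*y) - y**2*exp(x*y) - 4*y**2*cos(y*z) - 4*z**2*cos(y*z) + 8*exp(x + y)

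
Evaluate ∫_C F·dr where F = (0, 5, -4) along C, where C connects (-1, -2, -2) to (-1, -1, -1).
1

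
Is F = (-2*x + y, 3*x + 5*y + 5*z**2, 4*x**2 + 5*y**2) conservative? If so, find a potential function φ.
No, ∇×F = (10*y - 10*z, -8*x, 2) ≠ 0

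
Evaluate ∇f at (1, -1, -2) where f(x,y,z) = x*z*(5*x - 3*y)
(-26, 6, 8)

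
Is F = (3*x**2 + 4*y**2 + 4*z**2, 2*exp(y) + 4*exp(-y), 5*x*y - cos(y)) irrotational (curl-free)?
No, ∇×F = (5*x + sin(y), -5*y + 8*z, -8*y)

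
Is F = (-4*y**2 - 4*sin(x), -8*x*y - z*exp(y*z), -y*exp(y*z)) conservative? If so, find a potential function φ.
Yes, F is conservative. φ = -4*x*y**2 - exp(y*z) + 4*cos(x)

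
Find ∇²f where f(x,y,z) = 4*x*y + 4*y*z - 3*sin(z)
3*sin(z)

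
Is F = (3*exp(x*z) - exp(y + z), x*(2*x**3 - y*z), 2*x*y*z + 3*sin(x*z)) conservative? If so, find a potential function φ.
No, ∇×F = (x*(y + 2*z), 3*x*exp(x*z) - 2*y*z - 3*z*cos(x*z) - exp(y + z), 8*x**3 - y*z + exp(y + z)) ≠ 0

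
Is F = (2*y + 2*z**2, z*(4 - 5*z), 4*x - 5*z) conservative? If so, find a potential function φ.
No, ∇×F = (10*z - 4, 4*z - 4, -2) ≠ 0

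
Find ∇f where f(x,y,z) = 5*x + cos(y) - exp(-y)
(5, -sin(y) + exp(-y), 0)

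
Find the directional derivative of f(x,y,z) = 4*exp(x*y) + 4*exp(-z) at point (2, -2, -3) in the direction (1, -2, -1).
2*sqrt(6)*(-6 + exp(7))*exp(-4)/3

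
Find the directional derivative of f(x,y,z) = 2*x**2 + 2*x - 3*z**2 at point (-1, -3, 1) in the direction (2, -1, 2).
-16/3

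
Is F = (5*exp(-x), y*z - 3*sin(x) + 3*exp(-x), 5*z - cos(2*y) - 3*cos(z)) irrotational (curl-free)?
No, ∇×F = (-y + 2*sin(2*y), 0, -3*cos(x) - 3*exp(-x))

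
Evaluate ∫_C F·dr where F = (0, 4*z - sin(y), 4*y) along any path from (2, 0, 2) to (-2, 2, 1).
cos(2) + 7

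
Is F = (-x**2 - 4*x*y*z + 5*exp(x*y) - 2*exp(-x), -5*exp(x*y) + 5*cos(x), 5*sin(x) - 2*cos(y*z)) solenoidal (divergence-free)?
No, ∇·F = -5*x*exp(x*y) - 2*x - 4*y*z + 5*y*exp(x*y) + 2*y*sin(y*z) + 2*exp(-x)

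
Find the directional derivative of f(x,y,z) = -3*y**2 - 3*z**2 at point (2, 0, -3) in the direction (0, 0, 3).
18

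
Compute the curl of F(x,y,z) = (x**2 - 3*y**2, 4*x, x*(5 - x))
(0, 2*x - 5, 6*y + 4)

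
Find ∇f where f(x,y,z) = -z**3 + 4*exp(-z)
(0, 0, -3*z**2 - 4*exp(-z))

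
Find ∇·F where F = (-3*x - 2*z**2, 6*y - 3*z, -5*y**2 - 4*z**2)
3 - 8*z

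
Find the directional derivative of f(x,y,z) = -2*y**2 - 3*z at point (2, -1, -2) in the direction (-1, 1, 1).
sqrt(3)/3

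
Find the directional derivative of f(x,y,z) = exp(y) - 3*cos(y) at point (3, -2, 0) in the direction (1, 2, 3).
sqrt(14)*(-3*exp(2)*sin(2) + 1)*exp(-2)/7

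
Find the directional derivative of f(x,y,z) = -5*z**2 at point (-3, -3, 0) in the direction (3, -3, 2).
0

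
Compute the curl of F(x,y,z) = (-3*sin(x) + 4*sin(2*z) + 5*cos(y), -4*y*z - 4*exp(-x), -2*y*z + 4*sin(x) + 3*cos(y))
(4*y - 2*z - 3*sin(y), -4*cos(x) + 8*cos(2*z), 5*sin(y) + 4*exp(-x))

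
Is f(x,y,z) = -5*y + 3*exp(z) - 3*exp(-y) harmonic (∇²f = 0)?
No, ∇²f = 3*exp(z) - 3*exp(-y)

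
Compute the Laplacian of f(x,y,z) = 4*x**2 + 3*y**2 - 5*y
14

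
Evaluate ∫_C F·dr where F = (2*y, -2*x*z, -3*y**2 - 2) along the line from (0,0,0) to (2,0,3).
-6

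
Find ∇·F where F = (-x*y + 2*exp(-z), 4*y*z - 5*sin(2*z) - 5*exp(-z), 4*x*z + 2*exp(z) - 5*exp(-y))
4*x - y + 4*z + 2*exp(z)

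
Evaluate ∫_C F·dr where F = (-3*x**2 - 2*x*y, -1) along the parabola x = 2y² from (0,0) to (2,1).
-61/5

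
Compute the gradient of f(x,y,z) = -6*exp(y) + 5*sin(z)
(0, -6*exp(y), 5*cos(z))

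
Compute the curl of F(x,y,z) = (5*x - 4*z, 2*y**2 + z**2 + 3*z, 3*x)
(-2*z - 3, -7, 0)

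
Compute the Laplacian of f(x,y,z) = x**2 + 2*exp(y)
2*exp(y) + 2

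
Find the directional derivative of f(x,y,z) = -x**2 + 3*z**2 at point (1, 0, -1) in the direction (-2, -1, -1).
5*sqrt(6)/3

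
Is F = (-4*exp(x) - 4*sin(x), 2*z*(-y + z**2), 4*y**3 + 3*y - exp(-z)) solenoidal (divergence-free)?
No, ∇·F = -2*z - 4*exp(x) - 4*cos(x) + exp(-z)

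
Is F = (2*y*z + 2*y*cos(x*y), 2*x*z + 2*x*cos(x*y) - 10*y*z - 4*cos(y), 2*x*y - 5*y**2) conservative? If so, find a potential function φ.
Yes, F is conservative. φ = 2*x*y*z - 5*y**2*z - 4*sin(y) + 2*sin(x*y)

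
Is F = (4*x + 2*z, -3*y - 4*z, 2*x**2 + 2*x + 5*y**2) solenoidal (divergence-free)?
No, ∇·F = 1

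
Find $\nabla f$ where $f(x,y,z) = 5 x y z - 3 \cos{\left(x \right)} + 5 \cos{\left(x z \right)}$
(5*y*z - 5*z*sin(x*z) + 3*sin(x), 5*x*z, 5*x*(y - sin(x*z)))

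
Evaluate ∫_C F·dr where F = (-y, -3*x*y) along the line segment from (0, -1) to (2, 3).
-22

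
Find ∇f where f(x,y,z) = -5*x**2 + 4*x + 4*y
(4 - 10*x, 4, 0)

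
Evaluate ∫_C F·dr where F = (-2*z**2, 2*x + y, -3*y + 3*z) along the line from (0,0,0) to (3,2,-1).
21/2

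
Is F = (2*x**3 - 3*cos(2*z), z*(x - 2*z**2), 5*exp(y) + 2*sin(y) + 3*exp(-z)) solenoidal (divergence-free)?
No, ∇·F = 6*x**2 - 3*exp(-z)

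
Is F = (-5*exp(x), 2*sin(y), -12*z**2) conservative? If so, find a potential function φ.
Yes, F is conservative. φ = -4*z**3 - 5*exp(x) - 2*cos(y)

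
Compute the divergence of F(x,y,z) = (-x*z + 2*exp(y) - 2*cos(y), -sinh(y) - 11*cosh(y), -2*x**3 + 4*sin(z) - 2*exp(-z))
-z + 4*cos(z) - 11*sinh(y) - cosh(y) + 2*exp(-z)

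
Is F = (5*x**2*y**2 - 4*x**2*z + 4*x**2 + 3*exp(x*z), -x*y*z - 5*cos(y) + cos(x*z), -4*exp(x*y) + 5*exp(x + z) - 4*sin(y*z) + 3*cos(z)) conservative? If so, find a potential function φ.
No, ∇×F = (x*y - 4*x*exp(x*y) + x*sin(x*z) - 4*z*cos(y*z), -4*x**2 + 3*x*exp(x*z) + 4*y*exp(x*y) - 5*exp(x + z), -10*x**2*y - y*z - z*sin(x*z)) ≠ 0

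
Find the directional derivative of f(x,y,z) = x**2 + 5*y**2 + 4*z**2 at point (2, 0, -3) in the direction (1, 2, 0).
4*sqrt(5)/5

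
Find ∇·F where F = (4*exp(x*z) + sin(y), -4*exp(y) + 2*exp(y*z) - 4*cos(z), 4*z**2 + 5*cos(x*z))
-5*x*sin(x*z) + 4*z*exp(x*z) + 2*z*exp(y*z) + 8*z - 4*exp(y)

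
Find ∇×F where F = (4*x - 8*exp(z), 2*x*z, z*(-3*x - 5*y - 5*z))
(-2*x - 5*z, 3*z - 8*exp(z), 2*z)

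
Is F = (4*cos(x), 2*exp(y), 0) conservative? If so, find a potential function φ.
Yes, F is conservative. φ = 2*exp(y) + 4*sin(x)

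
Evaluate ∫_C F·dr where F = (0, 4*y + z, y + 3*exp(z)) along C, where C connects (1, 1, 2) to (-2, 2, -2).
-6*sinh(2)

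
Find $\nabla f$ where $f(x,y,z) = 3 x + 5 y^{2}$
(3, 10*y, 0)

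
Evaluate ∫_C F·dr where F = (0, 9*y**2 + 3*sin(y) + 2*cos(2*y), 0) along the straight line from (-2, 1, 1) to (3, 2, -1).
-sin(2) + sin(4) - 3*cos(2) + 3*cos(1) + 21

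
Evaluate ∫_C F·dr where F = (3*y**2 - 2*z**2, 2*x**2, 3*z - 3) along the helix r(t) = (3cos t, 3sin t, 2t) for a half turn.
-204 - 6*pi + 30*pi**2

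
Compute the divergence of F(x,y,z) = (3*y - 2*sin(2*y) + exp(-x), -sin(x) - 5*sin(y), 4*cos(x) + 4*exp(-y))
-5*cos(y) - exp(-x)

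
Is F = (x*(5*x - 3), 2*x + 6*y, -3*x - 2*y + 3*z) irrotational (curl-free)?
No, ∇×F = (-2, 3, 2)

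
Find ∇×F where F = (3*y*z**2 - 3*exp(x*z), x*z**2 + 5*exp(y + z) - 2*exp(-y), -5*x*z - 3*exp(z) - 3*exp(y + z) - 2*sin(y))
(-2*x*z - 8*exp(y + z) - 2*cos(y), -3*x*exp(x*z) + 6*y*z + 5*z, -2*z**2)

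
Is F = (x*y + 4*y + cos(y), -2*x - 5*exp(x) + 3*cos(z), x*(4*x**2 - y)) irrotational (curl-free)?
No, ∇×F = (-x + 3*sin(z), -12*x**2 + y, -x - 5*exp(x) + sin(y) - 6)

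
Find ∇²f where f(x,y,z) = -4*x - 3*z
0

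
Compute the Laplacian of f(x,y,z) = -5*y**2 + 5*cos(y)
-5*cos(y) - 10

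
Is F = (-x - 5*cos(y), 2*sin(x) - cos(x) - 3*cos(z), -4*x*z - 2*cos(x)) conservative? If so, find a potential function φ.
No, ∇×F = (-3*sin(z), 4*z - 2*sin(x), sin(x) - 5*sin(y) + 2*cos(x)) ≠ 0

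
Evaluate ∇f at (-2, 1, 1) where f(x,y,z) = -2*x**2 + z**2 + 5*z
(8, 0, 7)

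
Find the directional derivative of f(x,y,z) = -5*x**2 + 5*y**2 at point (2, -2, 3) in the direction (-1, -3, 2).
40*sqrt(14)/7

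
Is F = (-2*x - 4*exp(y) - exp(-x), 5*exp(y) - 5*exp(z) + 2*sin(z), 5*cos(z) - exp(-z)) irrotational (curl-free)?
No, ∇×F = (5*exp(z) - 2*cos(z), 0, 4*exp(y))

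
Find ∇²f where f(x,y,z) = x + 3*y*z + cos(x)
-cos(x)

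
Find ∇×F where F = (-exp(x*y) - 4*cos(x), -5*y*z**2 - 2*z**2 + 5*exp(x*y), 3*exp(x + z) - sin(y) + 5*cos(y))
(10*y*z + 4*z - 5*sin(y) - cos(y), -3*exp(x + z), (x + 5*y)*exp(x*y))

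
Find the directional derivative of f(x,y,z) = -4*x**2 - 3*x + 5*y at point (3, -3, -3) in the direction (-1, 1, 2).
16*sqrt(6)/3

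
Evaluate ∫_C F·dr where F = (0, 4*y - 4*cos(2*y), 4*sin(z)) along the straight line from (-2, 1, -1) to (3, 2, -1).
-2*sin(4) + 2*sin(2) + 6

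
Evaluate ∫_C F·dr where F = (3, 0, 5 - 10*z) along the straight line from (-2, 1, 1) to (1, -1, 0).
9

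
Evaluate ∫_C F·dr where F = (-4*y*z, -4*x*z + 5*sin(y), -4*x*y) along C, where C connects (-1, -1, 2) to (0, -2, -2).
-5*cos(2) + 5*cos(1) + 8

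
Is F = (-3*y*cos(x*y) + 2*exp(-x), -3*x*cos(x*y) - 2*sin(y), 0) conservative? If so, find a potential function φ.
Yes, F is conservative. φ = -3*sin(x*y) + 2*cos(y) - 2*exp(-x)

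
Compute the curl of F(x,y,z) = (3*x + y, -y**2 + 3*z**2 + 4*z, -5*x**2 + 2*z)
(-6*z - 4, 10*x, -1)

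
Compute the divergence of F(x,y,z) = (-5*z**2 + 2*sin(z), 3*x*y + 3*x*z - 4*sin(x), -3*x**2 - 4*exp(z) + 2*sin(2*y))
3*x - 4*exp(z)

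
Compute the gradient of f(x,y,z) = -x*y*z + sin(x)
(-y*z + cos(x), -x*z, -x*y)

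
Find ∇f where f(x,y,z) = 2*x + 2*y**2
(2, 4*y, 0)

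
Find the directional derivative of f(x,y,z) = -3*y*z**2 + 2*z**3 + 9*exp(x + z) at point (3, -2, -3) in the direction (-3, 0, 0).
-9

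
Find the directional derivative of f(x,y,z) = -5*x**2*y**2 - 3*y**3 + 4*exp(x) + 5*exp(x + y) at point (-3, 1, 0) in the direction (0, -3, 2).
3*sqrt(13)*(-5 + 99*exp(2))*exp(-2)/13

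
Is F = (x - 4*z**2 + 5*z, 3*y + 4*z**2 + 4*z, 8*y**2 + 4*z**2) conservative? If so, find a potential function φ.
No, ∇×F = (16*y - 8*z - 4, 5 - 8*z, 0) ≠ 0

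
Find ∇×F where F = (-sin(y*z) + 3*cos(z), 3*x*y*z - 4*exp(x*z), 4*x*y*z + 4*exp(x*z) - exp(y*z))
(-3*x*y + 4*x*z + 4*x*exp(x*z) - z*exp(y*z), -4*y*z - y*cos(y*z) - 4*z*exp(x*z) - 3*sin(z), z*(3*y - 4*exp(x*z) + cos(y*z)))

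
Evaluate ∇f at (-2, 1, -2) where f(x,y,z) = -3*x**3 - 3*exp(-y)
(-36, 3*exp(-1), 0)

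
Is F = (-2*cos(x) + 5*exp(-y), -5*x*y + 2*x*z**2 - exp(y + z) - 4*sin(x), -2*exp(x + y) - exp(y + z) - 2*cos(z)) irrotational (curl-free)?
No, ∇×F = (-4*x*z - 2*exp(x + y), 2*exp(x + y), -5*y + 2*z**2 - 4*cos(x) + 5*exp(-y))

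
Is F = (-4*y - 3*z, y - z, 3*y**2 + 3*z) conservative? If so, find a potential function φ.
No, ∇×F = (6*y + 1, -3, 4) ≠ 0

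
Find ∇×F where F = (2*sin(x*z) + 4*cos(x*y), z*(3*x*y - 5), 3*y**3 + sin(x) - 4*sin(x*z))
(-3*x*y + 9*y**2 + 5, 2*x*cos(x*z) + 4*z*cos(x*z) - cos(x), 4*x*sin(x*y) + 3*y*z)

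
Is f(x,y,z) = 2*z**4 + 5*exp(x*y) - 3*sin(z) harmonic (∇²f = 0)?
No, ∇²f = 5*x**2*exp(x*y) + 5*y**2*exp(x*y) + 24*z**2 + 3*sin(z)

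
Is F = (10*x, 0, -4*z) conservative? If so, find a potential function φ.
Yes, F is conservative. φ = 5*x**2 - 2*z**2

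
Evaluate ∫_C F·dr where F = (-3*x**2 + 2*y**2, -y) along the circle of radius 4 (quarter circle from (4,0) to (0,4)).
-88/3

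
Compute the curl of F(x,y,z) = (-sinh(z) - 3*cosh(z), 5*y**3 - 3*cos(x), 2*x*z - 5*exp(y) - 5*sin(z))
(-5*exp(y), -2*z - 3*sinh(z) - cosh(z), 3*sin(x))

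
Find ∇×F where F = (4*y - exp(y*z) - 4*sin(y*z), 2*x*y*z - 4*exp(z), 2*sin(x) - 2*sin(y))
(-2*x*y + 4*exp(z) - 2*cos(y), -y*exp(y*z) - 4*y*cos(y*z) - 2*cos(x), 2*y*z + z*exp(y*z) + 4*z*cos(y*z) - 4)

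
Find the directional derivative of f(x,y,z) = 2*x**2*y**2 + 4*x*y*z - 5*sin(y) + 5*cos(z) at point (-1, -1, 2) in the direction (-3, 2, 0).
2*sqrt(13)*(6 - 5*cos(1))/13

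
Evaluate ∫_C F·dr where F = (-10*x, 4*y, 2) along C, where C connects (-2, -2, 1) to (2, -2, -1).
-4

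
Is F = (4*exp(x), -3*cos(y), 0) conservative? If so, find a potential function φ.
Yes, F is conservative. φ = 4*exp(x) - 3*sin(y)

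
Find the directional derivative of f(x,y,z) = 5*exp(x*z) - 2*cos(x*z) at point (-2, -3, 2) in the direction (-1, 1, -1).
0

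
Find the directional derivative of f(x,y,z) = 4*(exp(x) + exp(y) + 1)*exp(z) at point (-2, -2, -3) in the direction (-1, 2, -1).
-2*sqrt(6)*(1 + exp(2))*exp(-5)/3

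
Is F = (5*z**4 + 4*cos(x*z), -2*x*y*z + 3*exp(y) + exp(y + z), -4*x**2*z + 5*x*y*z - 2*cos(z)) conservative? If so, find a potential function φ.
No, ∇×F = (2*x*y + 5*x*z - exp(y + z), 8*x*z - 4*x*sin(x*z) - 5*y*z + 20*z**3, -2*y*z) ≠ 0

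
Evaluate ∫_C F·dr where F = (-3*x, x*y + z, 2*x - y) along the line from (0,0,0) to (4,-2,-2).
-80/3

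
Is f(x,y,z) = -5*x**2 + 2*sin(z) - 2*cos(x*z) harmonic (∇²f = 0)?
No, ∇²f = 2*x**2*cos(x*z) + 2*z**2*cos(x*z) - 2*sin(z) - 10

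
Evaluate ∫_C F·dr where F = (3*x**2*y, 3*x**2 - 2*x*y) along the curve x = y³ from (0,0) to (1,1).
13/14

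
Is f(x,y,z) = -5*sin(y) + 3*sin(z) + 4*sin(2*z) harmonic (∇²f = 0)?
No, ∇²f = 5*sin(y) - 3*sin(z) - 16*sin(2*z)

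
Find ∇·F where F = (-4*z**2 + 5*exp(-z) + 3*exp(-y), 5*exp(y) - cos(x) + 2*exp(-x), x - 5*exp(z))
5*exp(y) - 5*exp(z)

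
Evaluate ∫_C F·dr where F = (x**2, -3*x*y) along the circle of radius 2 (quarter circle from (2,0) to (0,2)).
-32/3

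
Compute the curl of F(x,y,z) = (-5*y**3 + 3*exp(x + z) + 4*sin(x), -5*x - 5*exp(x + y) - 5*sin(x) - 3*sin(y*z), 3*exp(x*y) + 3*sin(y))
(3*x*exp(x*y) + 3*y*cos(y*z) + 3*cos(y), -3*y*exp(x*y) + 3*exp(x + z), 15*y**2 - 5*exp(x + y) - 5*cos(x) - 5)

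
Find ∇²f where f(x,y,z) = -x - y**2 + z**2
0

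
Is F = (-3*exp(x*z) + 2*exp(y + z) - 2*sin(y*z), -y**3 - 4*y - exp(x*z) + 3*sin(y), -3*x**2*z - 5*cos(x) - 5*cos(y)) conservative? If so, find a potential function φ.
No, ∇×F = (x*exp(x*z) + 5*sin(y), 6*x*z - 3*x*exp(x*z) - 2*y*cos(y*z) + 2*exp(y + z) - 5*sin(x), -z*exp(x*z) + 2*z*cos(y*z) - 2*exp(y + z)) ≠ 0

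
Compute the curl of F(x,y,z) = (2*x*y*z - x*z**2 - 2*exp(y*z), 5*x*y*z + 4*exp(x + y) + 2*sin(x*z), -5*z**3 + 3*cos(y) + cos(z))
(-5*x*y - 2*x*cos(x*z) - 3*sin(y), 2*x*y - 2*x*z - 2*y*exp(y*z), -2*x*z + 5*y*z + 2*z*exp(y*z) + 2*z*cos(x*z) + 4*exp(x + y))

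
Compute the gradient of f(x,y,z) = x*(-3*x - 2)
(-6*x - 2, 0, 0)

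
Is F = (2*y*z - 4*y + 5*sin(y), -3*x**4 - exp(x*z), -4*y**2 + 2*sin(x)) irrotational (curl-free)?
No, ∇×F = (x*exp(x*z) - 8*y, 2*y - 2*cos(x), -12*x**3 - z*exp(x*z) - 2*z - 5*cos(y) + 4)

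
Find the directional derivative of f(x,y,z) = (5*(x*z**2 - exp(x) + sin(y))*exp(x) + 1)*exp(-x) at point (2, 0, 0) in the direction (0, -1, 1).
-5*sqrt(2)/2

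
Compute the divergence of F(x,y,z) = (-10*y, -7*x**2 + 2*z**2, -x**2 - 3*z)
-3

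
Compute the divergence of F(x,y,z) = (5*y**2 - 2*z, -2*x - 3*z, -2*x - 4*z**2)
-8*z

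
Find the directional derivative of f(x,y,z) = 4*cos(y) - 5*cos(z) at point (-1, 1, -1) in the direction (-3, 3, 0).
-2*sqrt(2)*sin(1)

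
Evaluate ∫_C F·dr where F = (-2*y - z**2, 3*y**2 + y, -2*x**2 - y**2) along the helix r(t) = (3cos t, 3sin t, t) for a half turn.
-9*pi/2 - 12 + 3*pi**2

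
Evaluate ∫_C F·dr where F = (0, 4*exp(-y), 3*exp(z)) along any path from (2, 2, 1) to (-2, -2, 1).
-8*sinh(2)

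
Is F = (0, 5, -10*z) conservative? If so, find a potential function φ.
Yes, F is conservative. φ = 5*y - 5*z**2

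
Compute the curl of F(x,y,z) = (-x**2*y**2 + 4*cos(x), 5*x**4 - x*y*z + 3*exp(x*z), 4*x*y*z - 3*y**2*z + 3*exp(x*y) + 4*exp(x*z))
(x*y + 4*x*z + 3*x*exp(x*y) - 3*x*exp(x*z) - 6*y*z, -4*y*z - 3*y*exp(x*y) - 4*z*exp(x*z), 20*x**3 + 2*x**2*y - y*z + 3*z*exp(x*z))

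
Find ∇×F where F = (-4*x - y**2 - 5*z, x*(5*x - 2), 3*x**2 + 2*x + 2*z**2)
(0, -6*x - 7, 10*x + 2*y - 2)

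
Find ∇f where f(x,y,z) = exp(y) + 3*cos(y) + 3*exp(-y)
(0, exp(y) - 3*sin(y) - 3*exp(-y), 0)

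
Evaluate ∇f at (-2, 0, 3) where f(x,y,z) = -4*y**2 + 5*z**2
(0, 0, 30)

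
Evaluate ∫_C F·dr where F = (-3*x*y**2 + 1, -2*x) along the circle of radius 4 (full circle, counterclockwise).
-32*pi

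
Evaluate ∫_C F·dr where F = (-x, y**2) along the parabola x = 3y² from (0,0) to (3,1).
-25/6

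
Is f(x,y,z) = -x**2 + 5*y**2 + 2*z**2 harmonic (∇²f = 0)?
No, ∇²f = 12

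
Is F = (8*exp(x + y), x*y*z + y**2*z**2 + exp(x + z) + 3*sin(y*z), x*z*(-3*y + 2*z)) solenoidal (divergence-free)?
No, ∇·F = -3*x*y + 5*x*z + 2*y*z**2 + 3*z*cos(y*z) + 8*exp(x + y)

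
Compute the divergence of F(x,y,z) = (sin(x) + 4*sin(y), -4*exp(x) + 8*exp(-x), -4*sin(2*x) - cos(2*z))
2*sin(2*z) + cos(x)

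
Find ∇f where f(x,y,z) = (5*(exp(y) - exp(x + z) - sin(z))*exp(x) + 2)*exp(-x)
((-5*exp(2*x + z) - 2)*exp(-x), 5*exp(y), -5*exp(x + z) - 5*cos(z))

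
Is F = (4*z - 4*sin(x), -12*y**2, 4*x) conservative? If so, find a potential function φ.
Yes, F is conservative. φ = 4*x*z - 4*y**3 + 4*cos(x)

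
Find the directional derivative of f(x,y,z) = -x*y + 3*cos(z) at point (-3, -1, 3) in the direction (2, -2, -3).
sqrt(17)*(-4 + 9*sin(3))/17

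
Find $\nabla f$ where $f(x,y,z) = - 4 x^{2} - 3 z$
(-8*x, 0, -3)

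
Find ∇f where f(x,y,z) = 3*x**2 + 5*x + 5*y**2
(6*x + 5, 10*y, 0)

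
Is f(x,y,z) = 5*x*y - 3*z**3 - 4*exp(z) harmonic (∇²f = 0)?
No, ∇²f = -18*z - 4*exp(z)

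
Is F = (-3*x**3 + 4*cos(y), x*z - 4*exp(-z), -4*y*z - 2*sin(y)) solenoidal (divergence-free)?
No, ∇·F = -9*x**2 - 4*y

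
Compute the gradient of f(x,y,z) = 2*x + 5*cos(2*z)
(2, 0, -10*sin(2*z))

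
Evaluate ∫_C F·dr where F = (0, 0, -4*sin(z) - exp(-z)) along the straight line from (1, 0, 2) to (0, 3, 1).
(-1 + E + 4*(-cos(2) + cos(1))*exp(2))*exp(-2)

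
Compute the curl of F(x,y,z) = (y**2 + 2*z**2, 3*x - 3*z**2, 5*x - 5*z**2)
(6*z, 4*z - 5, 3 - 2*y)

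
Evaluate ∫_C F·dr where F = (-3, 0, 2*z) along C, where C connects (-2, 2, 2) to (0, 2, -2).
-6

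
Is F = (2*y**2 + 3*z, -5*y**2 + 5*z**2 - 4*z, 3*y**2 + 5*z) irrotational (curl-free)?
No, ∇×F = (6*y - 10*z + 4, 3, -4*y)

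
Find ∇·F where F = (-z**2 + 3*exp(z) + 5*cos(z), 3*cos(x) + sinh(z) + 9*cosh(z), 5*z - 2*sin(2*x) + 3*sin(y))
5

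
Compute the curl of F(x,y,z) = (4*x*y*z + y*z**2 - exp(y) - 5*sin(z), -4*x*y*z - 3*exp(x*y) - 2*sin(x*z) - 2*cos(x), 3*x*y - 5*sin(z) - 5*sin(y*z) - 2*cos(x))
(4*x*y + 2*x*cos(x*z) + 3*x - 5*z*cos(y*z), 4*x*y + 2*y*z - 3*y - 2*sin(x) - 5*cos(z), -4*x*z - 4*y*z - 3*y*exp(x*y) - z**2 - 2*z*cos(x*z) + exp(y) + 2*sin(x))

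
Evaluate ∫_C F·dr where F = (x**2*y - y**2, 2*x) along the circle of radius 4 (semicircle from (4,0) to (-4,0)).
256/3 - 16*pi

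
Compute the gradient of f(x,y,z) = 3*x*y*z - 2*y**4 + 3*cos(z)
(3*y*z, 3*x*z - 8*y**3, 3*x*y - 3*sin(z))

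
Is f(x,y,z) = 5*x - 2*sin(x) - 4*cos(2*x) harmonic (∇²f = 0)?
No, ∇²f = 2*sin(x) + 16*cos(2*x)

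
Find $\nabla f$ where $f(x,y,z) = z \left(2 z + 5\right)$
(0, 0, 4*z + 5)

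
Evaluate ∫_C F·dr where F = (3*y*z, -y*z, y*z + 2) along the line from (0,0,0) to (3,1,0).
0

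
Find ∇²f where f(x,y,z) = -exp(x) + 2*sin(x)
-exp(x) - 2*sin(x)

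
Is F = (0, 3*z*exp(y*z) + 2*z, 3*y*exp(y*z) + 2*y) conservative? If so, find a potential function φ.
Yes, F is conservative. φ = 2*y*z + 3*exp(y*z)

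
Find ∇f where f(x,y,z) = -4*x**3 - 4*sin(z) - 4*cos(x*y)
(-12*x**2 + 4*y*sin(x*y), 4*x*sin(x*y), -4*cos(z))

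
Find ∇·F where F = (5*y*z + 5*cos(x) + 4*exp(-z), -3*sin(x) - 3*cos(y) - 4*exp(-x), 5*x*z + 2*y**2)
5*x - 5*sin(x) + 3*sin(y)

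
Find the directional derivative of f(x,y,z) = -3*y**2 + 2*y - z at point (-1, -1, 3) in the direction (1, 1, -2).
5*sqrt(6)/3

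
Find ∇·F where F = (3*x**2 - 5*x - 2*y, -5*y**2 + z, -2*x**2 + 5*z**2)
6*x - 10*y + 10*z - 5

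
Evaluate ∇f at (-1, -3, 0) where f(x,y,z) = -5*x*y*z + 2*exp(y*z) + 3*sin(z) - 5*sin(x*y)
(15*cos(3), 5*cos(3), -18)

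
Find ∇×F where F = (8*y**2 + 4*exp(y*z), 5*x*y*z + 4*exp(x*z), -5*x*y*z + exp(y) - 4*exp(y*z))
(-5*x*y - 5*x*z - 4*x*exp(x*z) - 4*z*exp(y*z) + exp(y), y*(5*z + 4*exp(y*z)), 5*y*z - 16*y + 4*z*exp(x*z) - 4*z*exp(y*z))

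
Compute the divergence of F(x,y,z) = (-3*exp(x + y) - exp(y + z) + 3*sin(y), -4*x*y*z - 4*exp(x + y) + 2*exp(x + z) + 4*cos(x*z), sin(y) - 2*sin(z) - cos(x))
-4*x*z - 7*exp(x + y) - 2*cos(z)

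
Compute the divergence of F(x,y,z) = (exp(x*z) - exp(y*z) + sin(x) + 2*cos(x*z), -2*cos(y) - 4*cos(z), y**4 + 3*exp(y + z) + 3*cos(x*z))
-3*x*sin(x*z) + z*exp(x*z) - 2*z*sin(x*z) + 3*exp(y + z) + 2*sin(y) + cos(x)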